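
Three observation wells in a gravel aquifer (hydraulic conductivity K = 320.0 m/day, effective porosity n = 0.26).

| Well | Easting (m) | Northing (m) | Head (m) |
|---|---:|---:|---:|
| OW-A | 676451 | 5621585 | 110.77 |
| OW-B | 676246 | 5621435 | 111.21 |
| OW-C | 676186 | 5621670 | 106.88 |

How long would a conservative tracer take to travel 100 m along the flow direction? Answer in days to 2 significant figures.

4.4 days

Differences from OW-A: to OW-B (Δx, Δy, Δh) = (-205, -150, +0.44); to OW-C = (-265, 85, -3.89).
Solve a·Δx + b·Δy = Δh: det = (-205)·85 − (-265)·(-150) = -57175.
∂h/∂x = [(+0.44)·85 − (-3.89)·(-150)] / -57175 = +0.009551
∂h/∂y = [(-205)·(-3.89) − (-265)·(+0.44)] / -57175 = -0.01599
|∇h| = √(0.009551² + -0.01599²) = 0.01863
Seepage velocity v = K·i/n = 320.0 × 0.01863 / 0.26 = 22.93 m/day.
t = 100 / 22.93 = 4.361 days.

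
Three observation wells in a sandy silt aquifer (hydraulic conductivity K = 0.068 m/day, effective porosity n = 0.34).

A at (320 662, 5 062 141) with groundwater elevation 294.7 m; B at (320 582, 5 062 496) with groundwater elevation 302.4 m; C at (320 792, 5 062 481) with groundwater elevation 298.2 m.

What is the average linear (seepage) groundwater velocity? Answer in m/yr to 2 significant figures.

Differences from A: to B (Δx, Δy, Δh) = (-80, 355, +7.7); to C = (130, 340, +3.5).
Determinant of the coordinate differences = (-80)·340 − 130·355 = -73350.
∂h/∂x = [(+7.7)·340 − (+3.5)·355] / -73350 = -0.01875
∂h/∂y = [(-80)·(+3.5) − 130·(+7.7)] / -73350 = +0.01746
|∇h| = √(-0.01875² + 0.01746²) = 0.02562
Seepage velocity v = K·i/n = 0.068 × 0.02562 / 0.34 = 0.005124 m/day = 1.872 m/yr.

1.9 m/yr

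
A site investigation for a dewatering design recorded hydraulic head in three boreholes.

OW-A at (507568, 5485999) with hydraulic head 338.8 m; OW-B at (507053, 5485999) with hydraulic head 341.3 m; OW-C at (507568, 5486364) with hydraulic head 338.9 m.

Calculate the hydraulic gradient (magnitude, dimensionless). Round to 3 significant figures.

0.00486

∂h/∂x = (341.3 − 338.8) / (507053 − 507568) = -0.004854
∂h/∂y = (338.9 − 338.8) / (5486364 − 5485999) = +0.0002740
|∇h| = √(-0.004854² + 0.0002740²) = 0.004862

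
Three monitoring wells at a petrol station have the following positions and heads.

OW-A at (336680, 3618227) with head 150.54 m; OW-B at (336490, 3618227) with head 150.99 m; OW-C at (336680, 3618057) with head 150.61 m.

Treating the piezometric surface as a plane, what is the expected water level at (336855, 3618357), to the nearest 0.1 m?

150.1 m

∂h/∂x = (150.99 − 150.54) / (336490 − 336680) = -0.002368
∂h/∂y = (150.61 − 150.54) / (3618057 − 3618227) = -0.0004118
h(336855, 3618357) = 150.54 + (-0.002368)·(175) + (-0.0004118)·(130) = 150.54 -0.414 -0.054 = 150.072 m.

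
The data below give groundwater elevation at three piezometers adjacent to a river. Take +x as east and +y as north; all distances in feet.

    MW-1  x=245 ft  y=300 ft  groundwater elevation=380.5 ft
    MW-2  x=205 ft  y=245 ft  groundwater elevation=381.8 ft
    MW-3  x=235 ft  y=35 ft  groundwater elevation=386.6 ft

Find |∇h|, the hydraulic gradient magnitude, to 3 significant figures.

Three-point gradient (reference MW-1): Δ to MW-2 = (-40, -55, +1.3), Δ to MW-3 = (-10, -265, +6.1).
∂h/∂x = -0.0008955, ∂h/∂y = -0.02299 (det = 10050).
|∇h| = √(-0.0008955² + -0.02299²) = 0.02301

0.0230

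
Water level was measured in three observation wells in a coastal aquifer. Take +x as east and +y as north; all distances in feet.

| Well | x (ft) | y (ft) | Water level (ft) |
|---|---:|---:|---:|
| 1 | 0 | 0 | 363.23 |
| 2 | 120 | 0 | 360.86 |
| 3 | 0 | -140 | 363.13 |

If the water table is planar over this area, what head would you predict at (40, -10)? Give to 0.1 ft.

362.4 ft

∂h/∂x = (360.86 − 363.23) / (120 − 0) = -0.01975
∂h/∂y = (363.13 − 363.23) / (-140 − 0) = +0.0007143
h(40, -10) = 363.23 + (-0.01975)·(40) + (+0.0007143)·(-10) = 363.23 -0.790 -0.007 = 362.433 ft.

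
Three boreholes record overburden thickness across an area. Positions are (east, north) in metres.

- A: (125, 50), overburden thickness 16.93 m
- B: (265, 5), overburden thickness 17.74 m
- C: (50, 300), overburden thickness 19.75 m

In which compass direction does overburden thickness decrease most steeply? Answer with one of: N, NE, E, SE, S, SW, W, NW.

SW

With d = a·x + b·y + c and A as origin, the differences give:
  140·a + (-45)·b = +0.81
  (-75)·a + 250·b = +2.82
Eliminate b (×250 and ×(-45), subtract): 31625·a = 329.400 → a = ∂d/∂x = +0.01042
Back-substitute: b = ∂d/∂y = +0.01440.
Steepest decrease is along −∇f = (-0.01042 E, -0.01440 N) → southwest.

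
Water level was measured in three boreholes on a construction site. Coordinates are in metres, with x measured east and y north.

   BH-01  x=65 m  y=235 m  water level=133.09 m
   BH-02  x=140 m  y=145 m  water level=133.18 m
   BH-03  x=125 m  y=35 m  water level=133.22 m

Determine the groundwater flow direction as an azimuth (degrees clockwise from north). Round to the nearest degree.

Taking BH-01 as reference: BH-02−BH-01 = (75, -90, +0.09); BH-03−BH-01 = (60, -200, +0.13).
Determinant of the coordinate differences = 75·(-200) − 60·(-90) = -9600.
∂h/∂x = [(+0.09)·(-200) − (+0.13)·(-90)] / -9600 = +0.0006563
∂h/∂y = [75·(+0.13) − 60·(+0.09)] / -9600 = -0.0004531
Flow direction (−∇h) has components (-0.0006563 E, +0.0004531 N).
Azimuth = atan2(E, N) = atan2(-0.0006563, +0.0004531) = 304.6° ≈ 305°.

305°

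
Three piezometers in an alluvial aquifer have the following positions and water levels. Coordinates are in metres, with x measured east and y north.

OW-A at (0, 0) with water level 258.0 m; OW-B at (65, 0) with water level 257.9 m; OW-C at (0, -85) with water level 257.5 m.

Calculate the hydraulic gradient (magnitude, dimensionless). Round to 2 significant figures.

0.0061

∂h/∂x = (257.9 − 258.0) / (65 − 0) = -0.001538
∂h/∂y = (257.5 − 258.0) / (-85 − 0) = +0.005882
|∇h| = √(-0.001538² + 0.005882²) = 0.00608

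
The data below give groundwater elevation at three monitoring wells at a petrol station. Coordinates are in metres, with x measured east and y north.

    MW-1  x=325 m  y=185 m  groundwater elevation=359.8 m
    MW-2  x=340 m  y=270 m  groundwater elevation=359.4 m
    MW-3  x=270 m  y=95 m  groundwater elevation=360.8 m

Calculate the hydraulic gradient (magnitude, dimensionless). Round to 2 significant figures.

0.015

Taking MW-1 as reference: MW-2−MW-1 = (15, 85, -0.4); MW-3−MW-1 = (-55, -90, +1.0).
Solve a·Δx + b·Δy = Δh: det = 15·(-90) − (-55)·85 = 3325.
∂h/∂x = [(-0.4)·(-90) − (+1.0)·85] / 3325 = -0.01474
∂h/∂y = [15·(+1.0) − (-55)·(-0.4)] / 3325 = -0.002105
|∇h| = √(-0.01474² + -0.002105²) = 0.01489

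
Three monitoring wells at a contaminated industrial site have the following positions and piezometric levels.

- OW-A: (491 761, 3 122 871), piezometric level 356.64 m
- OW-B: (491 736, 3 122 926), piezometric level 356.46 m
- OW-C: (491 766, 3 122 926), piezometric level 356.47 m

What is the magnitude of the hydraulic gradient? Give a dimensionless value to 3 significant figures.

Taking OW-A as reference: OW-B−OW-A = (-25, 55, -0.18); OW-C−OW-A = (5, 55, -0.17).
Solve a·Δx + b·Δy = Δh: det = (-25)·55 − 5·55 = -1650.
∂h/∂x = [(-0.18)·55 − (-0.17)·55] / -1650 = +0.0003333
∂h/∂y = [(-25)·(-0.17) − 5·(-0.18)] / -1650 = -0.003121
|∇h| = √(0.0003333² + -0.003121²) = 0.003139

0.00314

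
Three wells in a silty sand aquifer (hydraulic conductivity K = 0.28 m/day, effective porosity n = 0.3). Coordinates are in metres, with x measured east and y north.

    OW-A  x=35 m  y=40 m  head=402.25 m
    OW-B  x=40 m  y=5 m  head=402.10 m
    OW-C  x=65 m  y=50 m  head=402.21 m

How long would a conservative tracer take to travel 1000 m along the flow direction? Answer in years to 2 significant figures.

With h = a·x + b·y + c and OW-A as origin, the differences give:
  5·a + (-35)·b = -0.15
  30·a + 10·b = -0.04
Eliminate b (×10 and ×(-35), subtract): 1100·a = -2.900 → a = ∂h/∂x = -0.002636
Back-substitute: b = ∂h/∂y = +0.003909.
|∇h| = √(-0.002636² + 0.003909²) = 0.004715
Seepage velocity v = K·i/n = 0.28 × 0.004715 / 0.3 = 0.004401 m/day.
t = 1000 / 0.004401 = 2.272e+05 days = 622 years.

620 years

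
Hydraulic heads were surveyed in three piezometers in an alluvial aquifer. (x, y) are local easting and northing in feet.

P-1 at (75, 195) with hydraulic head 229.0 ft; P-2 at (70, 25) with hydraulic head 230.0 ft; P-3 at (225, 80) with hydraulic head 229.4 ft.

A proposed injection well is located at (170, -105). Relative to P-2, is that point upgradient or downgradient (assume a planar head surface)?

upgradient

Taking P-1 as reference: P-2−P-1 = (-5, -170, +1.0); P-3−P-1 = (150, -115, +0.4).
Solve a·Δx + b·Δy = Δh: det = (-5)·(-115) − 150·(-170) = 26075.
∂h/∂x = [(+1.0)·(-115) − (+0.4)·(-170)] / 26075 = -0.001802
∂h/∂y = [(-5)·(+0.4) − 150·(+1.0)] / 26075 = -0.005829
Head at (170, -105) = 229.0 + (-0.001802)·(95) + (-0.005829)·(-300) = 230.58 ft.
That is higher than the 230.0 ft at P-2, so the point is upgradient.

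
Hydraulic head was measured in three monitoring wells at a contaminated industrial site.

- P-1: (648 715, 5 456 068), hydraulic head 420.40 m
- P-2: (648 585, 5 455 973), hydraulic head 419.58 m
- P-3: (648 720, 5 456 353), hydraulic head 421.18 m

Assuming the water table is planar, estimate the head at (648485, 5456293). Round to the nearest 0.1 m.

420.0 m

Differences from P-1: to P-2 (Δx, Δy, Δh) = (-130, -95, -0.82); to P-3 = (5, 285, +0.78).
Solve a·Δx + b·Δy = Δh: det = (-130)·285 − 5·(-95) = -36575.
∂h/∂x = [(-0.82)·285 − (+0.78)·(-95)] / -36575 = +0.004364
∂h/∂y = [(-130)·(+0.78) − 5·(-0.82)] / -36575 = +0.002660
h(648485, 5456293) = 420.40 + (+0.004364)·(-230) + (+0.002660)·(225) = 420.40 -1.004 +0.599 = 419.995 m.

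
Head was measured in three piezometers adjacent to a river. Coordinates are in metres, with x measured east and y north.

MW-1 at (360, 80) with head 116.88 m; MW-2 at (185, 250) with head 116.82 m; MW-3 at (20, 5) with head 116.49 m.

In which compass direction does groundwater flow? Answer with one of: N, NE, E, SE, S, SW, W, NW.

SW

Taking MW-1 as reference: MW-2−MW-1 = (-175, 170, -0.06); MW-3−MW-1 = (-340, -75, -0.39).
Solve a·Δx + b·Δy = Δh: det = (-175)·(-75) − (-340)·170 = 70925.
∂h/∂x = [(-0.06)·(-75) − (-0.39)·170] / 70925 = +0.0009982
∂h/∂y = [(-175)·(-0.39) − (-340)·(-0.06)] / 70925 = +0.0006747
Flow = −∇h = (-0.0009982 east, -0.0006747 north), which points southwest.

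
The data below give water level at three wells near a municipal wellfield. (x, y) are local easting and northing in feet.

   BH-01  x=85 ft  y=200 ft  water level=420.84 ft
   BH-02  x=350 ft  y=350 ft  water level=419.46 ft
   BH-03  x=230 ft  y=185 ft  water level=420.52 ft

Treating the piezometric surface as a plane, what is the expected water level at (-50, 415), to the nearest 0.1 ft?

420.2 ft

Taking BH-01 as reference: BH-02−BH-01 = (265, 150, -1.38); BH-03−BH-01 = (145, -15, -0.32).
Determinant of the coordinate differences = 265·(-15) − 145·150 = -25725.
∂h/∂x = [(-1.38)·(-15) − (-0.32)·150] / -25725 = -0.002671
∂h/∂y = [265·(-0.32) − 145·(-1.38)] / -25725 = -0.004482
h(-50, 415) = 420.84 + (-0.002671)·(-135) + (-0.004482)·(215) = 420.84 +0.361 -0.964 = 420.237 ft.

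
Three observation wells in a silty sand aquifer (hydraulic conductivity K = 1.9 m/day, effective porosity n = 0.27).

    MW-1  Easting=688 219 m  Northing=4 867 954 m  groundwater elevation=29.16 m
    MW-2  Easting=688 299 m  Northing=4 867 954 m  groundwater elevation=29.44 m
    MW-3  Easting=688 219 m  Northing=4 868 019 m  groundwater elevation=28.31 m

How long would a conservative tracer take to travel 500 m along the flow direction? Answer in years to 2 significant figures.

14 years

∂h/∂x = (29.44 − 29.16) / (688299 − 688219) = +0.003500
∂h/∂y = (28.31 − 29.16) / (4868019 − 4867954) = -0.01308
|∇h| = √(0.003500² + -0.01308²) = 0.01354
Seepage velocity v = K·i/n = 1.9 × 0.01354 / 0.27 = 0.09528 m/day.
t = 500 / 0.09528 = 5248 days = 14.4 years.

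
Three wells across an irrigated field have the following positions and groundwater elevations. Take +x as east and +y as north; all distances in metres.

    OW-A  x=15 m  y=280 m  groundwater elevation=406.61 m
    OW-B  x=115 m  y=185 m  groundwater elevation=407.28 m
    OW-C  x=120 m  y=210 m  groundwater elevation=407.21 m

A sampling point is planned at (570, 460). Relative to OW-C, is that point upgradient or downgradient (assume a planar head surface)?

Three-point gradient (reference OW-A): Δ to OW-B = (100, -95, +0.67), Δ to OW-C = (105, -70, +0.60).
∂h/∂x = +0.003395, ∂h/∂y = -0.003479 (det = 2975).
Head at (570, 460) = 406.61 + (+0.003395)·(555) + (-0.003479)·(180) = 407.87 m.
That is higher than the 407.21 m at OW-C, so the point is upgradient.

upgradient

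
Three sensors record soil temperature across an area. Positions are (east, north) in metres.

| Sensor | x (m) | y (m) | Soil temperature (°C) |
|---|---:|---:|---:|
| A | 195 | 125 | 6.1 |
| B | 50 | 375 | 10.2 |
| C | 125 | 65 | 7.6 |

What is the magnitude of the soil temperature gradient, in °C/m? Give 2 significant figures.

0.024 °C/m

With T = a·x + b·y + c and A as origin, the differences give:
  (-145)·a + 250·b = +4.1
  (-70)·a + (-60)·b = +1.5
Eliminate b (×(-60) and ×250, subtract): 26200·a = -621.00 → a = ∂T/∂x = -0.02370
Back-substitute: b = ∂T/∂y = +0.002653.
|∇f| = √(-0.02370² + 0.002653²) = 0.02385 °C/m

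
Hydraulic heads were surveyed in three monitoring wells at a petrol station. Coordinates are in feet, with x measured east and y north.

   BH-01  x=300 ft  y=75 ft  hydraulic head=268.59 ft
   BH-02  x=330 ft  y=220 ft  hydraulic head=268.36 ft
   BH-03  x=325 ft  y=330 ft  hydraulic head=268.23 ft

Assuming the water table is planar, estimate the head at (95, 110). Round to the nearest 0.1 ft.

Taking BH-01 as reference: BH-02−BH-01 = (30, 145, -0.23); BH-03−BH-01 = (25, 255, -0.36).
Determinant of the coordinate differences = 30·255 − 25·145 = 4025.
∂h/∂x = [(-0.23)·255 − (-0.36)·145] / 4025 = -0.001602
∂h/∂y = [30·(-0.36) − 25·(-0.23)] / 4025 = -0.001255
h(95, 110) = 268.59 + (-0.001602)·(-205) + (-0.001255)·(35) = 268.59 +0.329 -0.044 = 268.875 ft.

268.9 ft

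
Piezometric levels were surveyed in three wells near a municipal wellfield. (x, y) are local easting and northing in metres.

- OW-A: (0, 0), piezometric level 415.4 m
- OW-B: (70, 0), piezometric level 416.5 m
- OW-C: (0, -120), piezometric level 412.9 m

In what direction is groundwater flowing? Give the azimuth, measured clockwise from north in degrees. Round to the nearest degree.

217°

∂h/∂x = (416.5 − 415.4) / (70 − 0) = +0.01571
∂h/∂y = (412.9 − 415.4) / (-120 − 0) = +0.02083
Flow direction (−∇h) has components (-0.01571 E, -0.02083 N).
Azimuth = atan2(E, N) = atan2(-0.01571, -0.02083) = 217.0° ≈ 217°.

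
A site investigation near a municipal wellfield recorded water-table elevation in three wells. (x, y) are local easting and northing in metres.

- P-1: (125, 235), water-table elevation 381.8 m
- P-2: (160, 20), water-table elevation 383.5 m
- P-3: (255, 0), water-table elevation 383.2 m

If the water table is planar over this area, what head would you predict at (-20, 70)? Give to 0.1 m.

384.0 m

With h = a·x + b·y + c and P-1 as origin, the differences give:
  35·a + (-215)·b = +1.7
  130·a + (-235)·b = +1.4
Eliminate b (×(-235) and ×(-215), subtract): 19725·a = -98.50 → a = ∂h/∂x = -0.004994
Back-substitute: b = ∂h/∂y = -0.008720.
h(-20, 70) = 381.8 + (-0.004994)·(-145) + (-0.008720)·(-165) = 381.8 +0.724 +1.439 = 383.963 m.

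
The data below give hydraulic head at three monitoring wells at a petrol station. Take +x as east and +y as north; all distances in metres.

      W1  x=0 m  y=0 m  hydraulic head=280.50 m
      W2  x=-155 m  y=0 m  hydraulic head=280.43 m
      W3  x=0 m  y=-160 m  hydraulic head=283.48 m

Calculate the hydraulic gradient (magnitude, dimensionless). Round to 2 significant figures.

0.019

∂h/∂x = (280.43 − 280.50) / (-155 − 0) = +0.0004516
∂h/∂y = (283.48 − 280.50) / (-160 − 0) = -0.01863
|∇h| = √(0.0004516² + -0.01863²) = 0.01864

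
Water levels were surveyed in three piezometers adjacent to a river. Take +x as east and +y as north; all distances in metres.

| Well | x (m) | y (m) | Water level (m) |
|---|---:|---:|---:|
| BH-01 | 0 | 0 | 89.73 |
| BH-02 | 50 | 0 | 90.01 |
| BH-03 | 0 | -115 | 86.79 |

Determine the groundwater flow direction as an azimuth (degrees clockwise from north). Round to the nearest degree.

192°

∂h/∂x = (90.01 − 89.73) / (50 − 0) = +0.005600
∂h/∂y = (86.79 − 89.73) / (-115 − 0) = +0.02557
Flow direction (−∇h) has components (-0.005600 E, -0.02557 N).
Azimuth = atan2(E, N) = atan2(-0.005600, -0.02557) = 192.4° ≈ 192°.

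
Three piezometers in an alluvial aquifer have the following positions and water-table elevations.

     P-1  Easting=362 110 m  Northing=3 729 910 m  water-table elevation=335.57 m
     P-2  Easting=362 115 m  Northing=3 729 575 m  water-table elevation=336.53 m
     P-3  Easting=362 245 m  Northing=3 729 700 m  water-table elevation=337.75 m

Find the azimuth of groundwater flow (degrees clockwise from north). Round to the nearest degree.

Taking P-1 as reference: P-2−P-1 = (5, -335, +0.96); P-3−P-1 = (135, -210, +2.18).
Determinant of the coordinate differences = 5·(-210) − 135·(-335) = 44175.
∂h/∂x = [(+0.96)·(-210) − (+2.18)·(-335)] / 44175 = +0.01197
∂h/∂y = [5·(+2.18) − 135·(+0.96)] / 44175 = -0.002687
Flow direction (−∇h) has components (-0.01197 E, +0.002687 N).
Azimuth = atan2(E, N) = atan2(-0.01197, +0.002687) = 282.7° ≈ 283°.

283°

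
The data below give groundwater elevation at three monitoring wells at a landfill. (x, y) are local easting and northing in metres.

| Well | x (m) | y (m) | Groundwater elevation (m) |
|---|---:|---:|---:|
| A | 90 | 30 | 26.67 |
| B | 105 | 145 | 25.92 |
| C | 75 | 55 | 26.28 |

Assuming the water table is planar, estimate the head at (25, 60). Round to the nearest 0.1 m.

25.6 m

Three-point gradient (reference A): Δ to B = (15, 115, -0.75), Δ to C = (-15, 25, -0.39).
∂h/∂x = +0.01243, ∂h/∂y = -0.008143 (det = 2100).
h(25, 60) = 26.67 + (+0.01243)·(-65) + (-0.008143)·(30) = 26.67 -0.808 -0.244 = 25.618 m.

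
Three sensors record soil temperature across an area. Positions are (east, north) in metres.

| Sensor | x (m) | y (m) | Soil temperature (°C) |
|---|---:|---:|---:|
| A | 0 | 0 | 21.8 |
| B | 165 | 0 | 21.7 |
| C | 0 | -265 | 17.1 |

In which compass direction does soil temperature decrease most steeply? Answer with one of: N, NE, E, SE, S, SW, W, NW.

∂T/∂x = (21.7 − 21.8) / (165 − 0) = -0.0006061
∂T/∂y = (17.1 − 21.8) / (-265 − 0) = +0.01774
Steepest decrease is along −∇f = (+0.0006061 E, -0.01774 N) → south.

S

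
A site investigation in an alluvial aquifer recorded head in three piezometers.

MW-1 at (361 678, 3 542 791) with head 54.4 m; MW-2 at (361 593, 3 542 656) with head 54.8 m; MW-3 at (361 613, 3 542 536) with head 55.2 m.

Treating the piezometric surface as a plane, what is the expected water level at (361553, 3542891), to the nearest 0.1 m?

54.0 m

Differences from MW-1: to MW-2 (Δx, Δy, Δh) = (-85, -135, +0.4); to MW-3 = (-65, -255, +0.8).
Determinant of the coordinate differences = (-85)·(-255) − (-65)·(-135) = 12900.
∂h/∂x = [(+0.4)·(-255) − (+0.8)·(-135)] / 12900 = +0.0004651
∂h/∂y = [(-85)·(+0.8) − (-65)·(+0.4)] / 12900 = -0.003256
h(361553, 3542891) = 54.4 + (+0.0004651)·(-125) + (-0.003256)·(100) = 54.4 -0.058 -0.326 = 54.016 m.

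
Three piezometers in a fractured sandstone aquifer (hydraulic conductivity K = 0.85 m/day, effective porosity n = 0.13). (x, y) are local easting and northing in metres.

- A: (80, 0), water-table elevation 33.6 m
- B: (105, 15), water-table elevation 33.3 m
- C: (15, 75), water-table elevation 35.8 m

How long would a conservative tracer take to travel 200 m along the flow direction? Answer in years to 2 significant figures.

3.6 years

With h = a·x + b·y + c and A as origin, the differences give:
  25·a + 15·b = -0.3
  (-65)·a + 75·b = +2.2
Eliminate b (×75 and ×15, subtract): 2850·a = -55.50 → a = ∂h/∂x = -0.01947
Back-substitute: b = ∂h/∂y = +0.01246.
|∇h| = √(-0.01947² + 0.01246²) = 0.02312
Seepage velocity v = K·i/n = 0.85 × 0.02312 / 0.13 = 0.1512 m/day.
t = 200 / 0.1512 = 1323 days = 3.62 years.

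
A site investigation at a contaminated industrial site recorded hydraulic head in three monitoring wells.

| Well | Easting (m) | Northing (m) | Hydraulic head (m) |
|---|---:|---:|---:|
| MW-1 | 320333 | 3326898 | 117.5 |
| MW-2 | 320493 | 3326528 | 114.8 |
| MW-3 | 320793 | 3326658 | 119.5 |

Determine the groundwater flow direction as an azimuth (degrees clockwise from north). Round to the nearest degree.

222°

Differences from MW-1: to MW-2 (Δx, Δy, Δh) = (160, -370, -2.7); to MW-3 = (460, -240, +2.0).
Determinant of the coordinate differences = 160·(-240) − 460·(-370) = 131800.
∂h/∂x = [(-2.7)·(-240) − (+2.0)·(-370)] / 131800 = +0.01053
∂h/∂y = [160·(+2.0) − 460·(-2.7)] / 131800 = +0.01185
Flow direction (−∇h) has components (-0.01053 E, -0.01185 N).
Azimuth = atan2(E, N) = atan2(-0.01053, -0.01185) = 221.6° ≈ 222°.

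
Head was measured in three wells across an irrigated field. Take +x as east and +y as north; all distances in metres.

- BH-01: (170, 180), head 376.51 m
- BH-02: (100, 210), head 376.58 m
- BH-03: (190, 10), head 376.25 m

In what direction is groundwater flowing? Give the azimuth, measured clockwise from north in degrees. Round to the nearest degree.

166°

With h = a·x + b·y + c and BH-01 as origin, the differences give:
  (-70)·a + 30·b = +0.07
  20·a + (-170)·b = -0.26
Eliminate b (×(-170) and ×30, subtract): 11300·a = -4.100 → a = ∂h/∂x = -0.0003628
Back-substitute: b = ∂h/∂y = +0.001487.
Flow direction (−∇h) has components (+0.0003628 E, -0.001487 N).
Azimuth = atan2(E, N) = atan2(+0.0003628, -0.001487) = 166.3° ≈ 166°.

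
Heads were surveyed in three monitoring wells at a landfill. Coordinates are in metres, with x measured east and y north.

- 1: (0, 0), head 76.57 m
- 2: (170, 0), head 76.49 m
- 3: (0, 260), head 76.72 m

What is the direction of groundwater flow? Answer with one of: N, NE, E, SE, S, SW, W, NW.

∂h/∂x = (76.49 − 76.57) / (170 − 0) = -0.0004706
∂h/∂y = (76.72 − 76.57) / (260 − 0) = +0.0005769
Flow = −∇h = (+0.0004706 east, -0.0005769 north), which points southeast.

SE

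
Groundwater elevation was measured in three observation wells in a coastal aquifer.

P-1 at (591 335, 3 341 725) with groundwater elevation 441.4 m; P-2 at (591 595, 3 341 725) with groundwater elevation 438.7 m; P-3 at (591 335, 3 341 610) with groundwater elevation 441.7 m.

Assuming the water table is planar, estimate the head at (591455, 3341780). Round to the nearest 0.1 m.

440.0 m

∂h/∂x = (438.7 − 441.4) / (591595 − 591335) = -0.01038
∂h/∂y = (441.7 − 441.4) / (3341610 − 3341725) = -0.002609
h(591455, 3341780) = 441.4 + (-0.01038)·(120) + (-0.002609)·(55) = 441.4 -1.246 -0.143 = 440.010 m.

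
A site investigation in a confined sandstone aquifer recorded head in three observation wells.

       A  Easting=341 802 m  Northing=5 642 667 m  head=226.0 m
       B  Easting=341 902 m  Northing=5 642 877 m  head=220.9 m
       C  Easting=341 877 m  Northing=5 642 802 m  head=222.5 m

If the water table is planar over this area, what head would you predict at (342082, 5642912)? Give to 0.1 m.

With h = a·x + b·y + c and A as origin, the differences give:
  100·a + 210·b = -5.1
  75·a + 135·b = -3.5
Eliminate b (×135 and ×210, subtract): -2250·a = 46.50 → a = ∂h/∂x = -0.02067
Back-substitute: b = ∂h/∂y = -0.01444.
h(342082, 5642912) = 226.0 + (-0.02067)·(280) + (-0.01444)·(245) = 226.0 -5.787 -3.539 = 216.674 m.

216.7 m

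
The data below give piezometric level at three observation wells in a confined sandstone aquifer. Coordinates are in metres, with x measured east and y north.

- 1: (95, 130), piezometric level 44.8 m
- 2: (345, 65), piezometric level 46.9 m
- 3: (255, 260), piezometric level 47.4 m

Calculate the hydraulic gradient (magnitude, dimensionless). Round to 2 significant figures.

0.013

Differences from 1: to 2 (Δx, Δy, Δh) = (250, -65, +2.1); to 3 = (160, 130, +2.6).
Solve a·Δx + b·Δy = Δh: det = 250·130 − 160·(-65) = 42900.
∂h/∂x = [(+2.1)·130 − (+2.6)·(-65)] / 42900 = +0.01030
∂h/∂y = [250·(+2.6) − 160·(+2.1)] / 42900 = +0.007319
|∇h| = √(0.01030² + 0.007319²) = 0.01264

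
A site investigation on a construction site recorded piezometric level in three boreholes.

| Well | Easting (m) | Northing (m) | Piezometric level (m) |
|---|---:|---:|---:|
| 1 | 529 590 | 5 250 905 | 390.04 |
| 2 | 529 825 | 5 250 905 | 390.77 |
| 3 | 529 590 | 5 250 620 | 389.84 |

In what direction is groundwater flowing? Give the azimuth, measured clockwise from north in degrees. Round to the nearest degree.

257°

∂h/∂x = (390.77 − 390.04) / (529825 − 529590) = +0.003106
∂h/∂y = (389.84 − 390.04) / (5250620 − 5250905) = +0.0007018
Flow direction (−∇h) has components (-0.003106 E, -0.0007018 N).
Azimuth = atan2(E, N) = atan2(-0.003106, -0.0007018) = 257.3° ≈ 257°.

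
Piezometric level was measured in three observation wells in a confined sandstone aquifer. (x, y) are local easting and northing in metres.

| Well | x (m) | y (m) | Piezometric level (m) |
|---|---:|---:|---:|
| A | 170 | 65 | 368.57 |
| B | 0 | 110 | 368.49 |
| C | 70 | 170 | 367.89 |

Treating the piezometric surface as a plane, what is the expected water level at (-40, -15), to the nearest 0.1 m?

With h = a·x + b·y + c and A as origin, the differences give:
  (-170)·a + 45·b = -0.08
  (-100)·a + 105·b = -0.68
Eliminate b (×105 and ×45, subtract): -13350·a = 22.200 → a = ∂h/∂x = -0.001663
Back-substitute: b = ∂h/∂y = -0.008060.
h(-40, -15) = 368.57 + (-0.001663)·(-210) + (-0.008060)·(-80) = 368.57 +0.349 +0.645 = 369.564 m.

369.6 m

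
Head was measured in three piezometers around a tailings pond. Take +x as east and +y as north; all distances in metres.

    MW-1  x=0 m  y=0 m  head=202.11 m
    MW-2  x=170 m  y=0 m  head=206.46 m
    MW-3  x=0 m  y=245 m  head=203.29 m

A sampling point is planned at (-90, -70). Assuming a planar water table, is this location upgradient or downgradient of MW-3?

downgradient

∂h/∂x = (206.46 − 202.11) / (170 − 0) = +0.02559
∂h/∂y = (203.29 − 202.11) / (245 − 0) = +0.004816
Head at (-90, -70) = 202.11 + (+0.02559)·(-90) + (+0.004816)·(-70) = 199.47 m.
That is lower than the 203.29 m at MW-3, so the point is downgradient.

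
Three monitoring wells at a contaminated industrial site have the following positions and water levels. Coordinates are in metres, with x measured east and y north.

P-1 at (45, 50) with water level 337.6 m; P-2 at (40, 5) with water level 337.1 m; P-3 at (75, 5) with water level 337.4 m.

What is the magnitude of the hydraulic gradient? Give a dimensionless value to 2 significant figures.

With h = a·x + b·y + c and P-1 as origin, the differences give:
  (-5)·a + (-45)·b = -0.5
  30·a + (-45)·b = -0.2
Eliminate b (×(-45) and ×(-45), subtract): 1575·a = 13.50 → a = ∂h/∂x = +0.008571
Back-substitute: b = ∂h/∂y = +0.01016.
|∇h| = √(0.008571² + 0.01016²) = 0.01329

0.013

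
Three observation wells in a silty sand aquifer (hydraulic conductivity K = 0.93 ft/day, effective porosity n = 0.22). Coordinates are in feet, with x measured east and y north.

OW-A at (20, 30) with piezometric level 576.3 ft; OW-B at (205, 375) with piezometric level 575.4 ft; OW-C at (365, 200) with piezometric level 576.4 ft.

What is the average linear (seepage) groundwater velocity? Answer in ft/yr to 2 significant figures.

6.7 ft/yr

Three-point gradient (reference OW-A): Δ to OW-B = (185, 345, -0.9), Δ to OW-C = (345, 170, +0.1).
∂h/∂x = +0.002141, ∂h/∂y = -0.003757 (det = -87575).
|∇h| = √(0.002141² + -0.003757²) = 0.004324
Seepage velocity v = K·i/n = 0.93 × 0.004324 / 0.22 = 0.01828 ft/day = 6.677 ft/yr.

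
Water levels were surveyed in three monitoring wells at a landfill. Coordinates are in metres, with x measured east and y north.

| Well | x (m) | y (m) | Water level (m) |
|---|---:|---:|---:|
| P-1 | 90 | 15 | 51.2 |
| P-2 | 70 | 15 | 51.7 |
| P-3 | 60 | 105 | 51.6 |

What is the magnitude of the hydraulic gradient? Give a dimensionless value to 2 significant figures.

With h = a·x + b·y + c and P-1 as origin, the differences give:
  (-20)·a + 0·b = +0.5
  (-30)·a + 90·b = +0.4
Eliminate b (×90 and ×0, subtract): -1800·a = 45.00 → a = ∂h/∂x = -0.02500
Back-substitute: b = ∂h/∂y = -0.003889.
|∇h| = √(-0.02500² + -0.003889²) = 0.0253

0.025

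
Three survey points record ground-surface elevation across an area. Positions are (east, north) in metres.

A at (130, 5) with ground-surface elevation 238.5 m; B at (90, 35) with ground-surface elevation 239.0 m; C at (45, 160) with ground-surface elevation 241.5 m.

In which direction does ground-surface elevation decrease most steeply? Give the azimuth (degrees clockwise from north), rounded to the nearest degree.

Taking A as reference: B−A = (-40, 30, +0.5); C−A = (-85, 155, +3.0).
Determinant of the coordinate differences = (-40)·155 − (-85)·30 = -3650.
∂z/∂x = [(+0.5)·155 − (+3.0)·30] / -3650 = +0.003425
∂z/∂y = [(-40)·(+3.0) − (-85)·(+0.5)] / -3650 = +0.02123
Steepest decrease is along −∇f: components (-0.003425 E, -0.02123 N).
Azimuth = atan2(-0.003425, -0.02123) = 189.2° ≈ 189°.

189°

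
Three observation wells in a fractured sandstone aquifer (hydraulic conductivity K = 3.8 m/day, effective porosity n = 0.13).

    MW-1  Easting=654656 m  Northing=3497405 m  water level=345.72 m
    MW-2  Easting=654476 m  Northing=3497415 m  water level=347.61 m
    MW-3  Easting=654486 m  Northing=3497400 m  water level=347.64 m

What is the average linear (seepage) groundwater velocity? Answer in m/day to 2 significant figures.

0.42 m/day

With h = a·x + b·y + c and MW-1 as origin, the differences give:
  (-180)·a + 10·b = +1.89
  (-170)·a + (-5)·b = +1.92
Eliminate b (×(-5) and ×10, subtract): 2600·a = -28.650 → a = ∂h/∂x = -0.01102
Back-substitute: b = ∂h/∂y = -0.009346.
|∇h| = √(-0.01102² + -0.009346²) = 0.01445
Seepage velocity v = K·i/n = 3.8 × 0.01445 / 0.13 = 0.4224 m/day.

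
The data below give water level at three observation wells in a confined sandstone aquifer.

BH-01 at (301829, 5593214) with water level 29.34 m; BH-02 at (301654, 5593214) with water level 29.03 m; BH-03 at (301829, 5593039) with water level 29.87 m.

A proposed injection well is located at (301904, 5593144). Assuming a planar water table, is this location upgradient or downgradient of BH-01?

upgradient

∂h/∂x = (29.03 − 29.34) / (301654 − 301829) = +0.001771
∂h/∂y = (29.87 − 29.34) / (5593039 − 5593214) = -0.003029
Head at (301904, 5593144) = 29.34 + (+0.001771)·(75) + (-0.003029)·(-70) = 29.68 m.
That is higher than the 29.34 m at BH-01, so the point is upgradient.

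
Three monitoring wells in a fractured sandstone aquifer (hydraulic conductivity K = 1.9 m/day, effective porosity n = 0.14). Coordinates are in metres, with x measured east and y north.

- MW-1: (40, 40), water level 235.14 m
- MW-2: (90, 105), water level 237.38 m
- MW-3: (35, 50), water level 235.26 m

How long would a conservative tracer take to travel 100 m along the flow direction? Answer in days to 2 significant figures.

270 days

Differences from MW-1: to MW-2 (Δx, Δy, Δh) = (50, 65, +2.24); to MW-3 = (-5, 10, +0.12).
Solve a·Δx + b·Δy = Δh: det = 50·10 − (-5)·65 = 825.
∂h/∂x = [(+2.24)·10 − (+0.12)·65] / 825 = +0.01770
∂h/∂y = [50·(+0.12) − (-5)·(+2.24)] / 825 = +0.02085
|∇h| = √(0.01770² + 0.02085²) = 0.02735
Seepage velocity v = K·i/n = 1.9 × 0.02735 / 0.14 = 0.3712 m/day.
t = 100 / 0.3712 = 269.4 days.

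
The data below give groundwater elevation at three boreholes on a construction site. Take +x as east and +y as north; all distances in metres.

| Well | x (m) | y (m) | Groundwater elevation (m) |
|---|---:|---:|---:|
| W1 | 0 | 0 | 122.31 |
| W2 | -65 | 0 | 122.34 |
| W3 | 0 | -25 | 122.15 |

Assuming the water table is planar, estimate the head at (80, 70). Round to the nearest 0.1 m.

∂h/∂x = (122.34 − 122.31) / (-65 − 0) = -0.0004615
∂h/∂y = (122.15 − 122.31) / (-25 − 0) = +0.006400
h(80, 70) = 122.31 + (-0.0004615)·(80) + (+0.006400)·(70) = 122.31 -0.037 +0.448 = 122.721 m.

122.7 m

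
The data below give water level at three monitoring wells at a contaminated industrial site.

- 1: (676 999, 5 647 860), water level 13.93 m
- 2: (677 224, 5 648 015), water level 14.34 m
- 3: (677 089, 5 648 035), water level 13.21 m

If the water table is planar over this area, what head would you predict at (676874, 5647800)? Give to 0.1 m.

Differences from 1: to 2 (Δx, Δy, Δh) = (225, 155, +0.41); to 3 = (90, 175, -0.72).
Solve a·Δx + b·Δy = Δh: det = 225·175 − 90·155 = 25425.
∂h/∂x = [(+0.41)·175 − (-0.72)·155] / 25425 = +0.007211
∂h/∂y = [225·(-0.72) − 90·(+0.41)] / 25425 = -0.007823
h(676874, 5647800) = 13.93 + (+0.007211)·(-125) + (-0.007823)·(-60) = 13.93 -0.901 +0.469 = 13.498 m.

13.5 m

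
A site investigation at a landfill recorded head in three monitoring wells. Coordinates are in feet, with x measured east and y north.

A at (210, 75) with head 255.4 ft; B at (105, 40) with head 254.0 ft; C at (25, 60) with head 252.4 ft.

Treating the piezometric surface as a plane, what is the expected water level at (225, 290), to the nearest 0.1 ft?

Differences from A: to B (Δx, Δy, Δh) = (-105, -35, -1.4); to C = (-185, -15, -3.0).
Determinant of the coordinate differences = (-105)·(-15) − (-185)·(-35) = -4900.
∂h/∂x = [(-1.4)·(-15) − (-3.0)·(-35)] / -4900 = +0.01714
∂h/∂y = [(-105)·(-3.0) − (-185)·(-1.4)] / -4900 = -0.01143
h(225, 290) = 255.4 + (+0.01714)·(15) + (-0.01143)·(215) = 255.4 +0.257 -2.457 = 253.200 ft.

253.2 ft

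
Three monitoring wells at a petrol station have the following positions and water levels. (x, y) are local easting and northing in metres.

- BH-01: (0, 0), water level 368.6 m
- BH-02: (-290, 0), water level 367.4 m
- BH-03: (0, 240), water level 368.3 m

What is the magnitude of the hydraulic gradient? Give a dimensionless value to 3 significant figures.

0.00432

∂h/∂x = (367.4 − 368.6) / (-290 − 0) = +0.004138
∂h/∂y = (368.3 − 368.6) / (240 − 0) = -0.001250
|∇h| = √(0.004138² + -0.001250²) = 0.004323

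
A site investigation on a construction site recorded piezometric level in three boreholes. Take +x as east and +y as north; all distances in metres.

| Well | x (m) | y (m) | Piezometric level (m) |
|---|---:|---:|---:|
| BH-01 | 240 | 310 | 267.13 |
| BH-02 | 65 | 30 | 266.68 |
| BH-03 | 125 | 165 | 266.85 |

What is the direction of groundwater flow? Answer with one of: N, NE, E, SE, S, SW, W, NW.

Taking BH-01 as reference: BH-02−BH-01 = (-175, -280, -0.45); BH-03−BH-01 = (-115, -145, -0.28).
Determinant of the coordinate differences = (-175)·(-145) − (-115)·(-280) = -6825.
∂h/∂x = [(-0.45)·(-145) − (-0.28)·(-280)] / -6825 = +0.001927
∂h/∂y = [(-175)·(-0.28) − (-115)·(-0.45)] / -6825 = +0.0004029
Flow = −∇h = (-0.001927 east, -0.0004029 north), which points west.

W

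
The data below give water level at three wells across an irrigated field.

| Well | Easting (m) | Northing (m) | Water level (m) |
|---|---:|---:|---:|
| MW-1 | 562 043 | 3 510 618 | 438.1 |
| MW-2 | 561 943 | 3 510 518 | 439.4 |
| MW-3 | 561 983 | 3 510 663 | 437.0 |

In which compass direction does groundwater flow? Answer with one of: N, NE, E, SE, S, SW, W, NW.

N

Taking MW-1 as reference: MW-2−MW-1 = (-100, -100, +1.3); MW-3−MW-1 = (-60, 45, -1.1).
Solve a·Δx + b·Δy = Δh: det = (-100)·45 − (-60)·(-100) = -10500.
∂h/∂x = [(+1.3)·45 − (-1.1)·(-100)] / -10500 = +0.004905
∂h/∂y = [(-100)·(-1.1) − (-60)·(+1.3)] / -10500 = -0.01790
Flow = −∇h = (-0.004905 east, +0.01790 north), which points north.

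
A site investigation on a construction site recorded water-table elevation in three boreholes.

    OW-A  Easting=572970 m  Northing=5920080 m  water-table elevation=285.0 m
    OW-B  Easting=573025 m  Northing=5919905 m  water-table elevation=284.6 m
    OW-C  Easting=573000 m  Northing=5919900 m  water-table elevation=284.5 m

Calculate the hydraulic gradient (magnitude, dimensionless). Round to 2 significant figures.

0.0047

Three-point gradient (reference OW-A): Δ to OW-B = (55, -175, -0.4), Δ to OW-C = (30, -180, -0.5).
∂h/∂x = +0.003333, ∂h/∂y = +0.003333 (det = -4650).
|∇h| = √(0.003333² + 0.003333²) = 0.004714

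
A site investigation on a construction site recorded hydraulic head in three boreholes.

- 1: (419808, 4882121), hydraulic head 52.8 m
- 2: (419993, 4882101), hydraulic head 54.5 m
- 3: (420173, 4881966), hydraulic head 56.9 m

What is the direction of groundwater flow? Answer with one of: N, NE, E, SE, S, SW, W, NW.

Differences from 1: to 2 (Δx, Δy, Δh) = (185, -20, +1.7); to 3 = (365, -155, +4.1).
Determinant of the coordinate differences = 185·(-155) − 365·(-20) = -21375.
∂h/∂x = [(+1.7)·(-155) − (+4.1)·(-20)] / -21375 = +0.008491
∂h/∂y = [185·(+4.1) − 365·(+1.7)] / -21375 = -0.006456
Flow = −∇h = (-0.008491 east, +0.006456 north), which points northwest.

NW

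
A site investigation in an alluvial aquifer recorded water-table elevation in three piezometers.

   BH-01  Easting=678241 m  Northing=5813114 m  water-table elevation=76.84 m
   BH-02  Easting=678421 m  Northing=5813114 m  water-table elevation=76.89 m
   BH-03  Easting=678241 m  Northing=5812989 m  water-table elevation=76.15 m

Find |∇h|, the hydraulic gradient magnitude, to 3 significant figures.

∂h/∂x = (76.89 − 76.84) / (678421 − 678241) = +0.0002778
∂h/∂y = (76.15 − 76.84) / (5812989 − 5813114) = +0.005520
|∇h| = √(0.0002778² + 0.005520²) = 0.005527

0.00553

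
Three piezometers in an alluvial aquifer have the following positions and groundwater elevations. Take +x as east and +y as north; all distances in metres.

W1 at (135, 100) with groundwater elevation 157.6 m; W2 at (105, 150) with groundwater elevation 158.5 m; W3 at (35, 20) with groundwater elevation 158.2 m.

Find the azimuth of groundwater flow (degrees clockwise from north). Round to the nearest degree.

Taking W1 as reference: W2−W1 = (-30, 50, +0.9); W3−W1 = (-100, -80, +0.6).
Determinant of the coordinate differences = (-30)·(-80) − (-100)·50 = 7400.
∂h/∂x = [(+0.9)·(-80) − (+0.6)·50] / 7400 = -0.01378
∂h/∂y = [(-30)·(+0.6) − (-100)·(+0.9)] / 7400 = +0.009730
Flow direction (−∇h) has components (+0.01378 E, -0.009730 N).
Azimuth = atan2(E, N) = atan2(+0.01378, -0.009730) = 125.2° ≈ 125°.

125°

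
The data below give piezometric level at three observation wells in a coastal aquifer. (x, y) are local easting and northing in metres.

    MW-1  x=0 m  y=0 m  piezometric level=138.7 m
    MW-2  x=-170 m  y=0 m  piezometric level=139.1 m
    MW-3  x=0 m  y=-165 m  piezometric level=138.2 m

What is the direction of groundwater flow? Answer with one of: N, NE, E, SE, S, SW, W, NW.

∂h/∂x = (139.1 − 138.7) / (-170 − 0) = -0.002353
∂h/∂y = (138.2 − 138.7) / (-165 − 0) = +0.003030
Flow = −∇h = (+0.002353 east, -0.003030 north), which points southeast.

SE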